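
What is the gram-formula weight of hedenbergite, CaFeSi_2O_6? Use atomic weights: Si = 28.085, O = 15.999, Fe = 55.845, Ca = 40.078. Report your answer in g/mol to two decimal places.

The formula mass is the sum 1×40.078 + 1×55.845 + 2×28.085 + 6×15.999.

248.09 g/mol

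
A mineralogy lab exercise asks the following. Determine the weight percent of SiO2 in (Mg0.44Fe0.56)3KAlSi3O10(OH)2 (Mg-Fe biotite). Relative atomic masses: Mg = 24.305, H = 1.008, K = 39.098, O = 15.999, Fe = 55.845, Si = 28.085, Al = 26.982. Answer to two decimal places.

38.33 wt%

Molar mass of (Mg0.44Fe0.56)3KAlSi3O10(OH)2 = 1.32×24.305 + 1.68×55.845 + 1×39.098 + 1×26.982 + 3×28.085 + 12×15.999 + 2×1.008 = 470.241 g/mol.
Each formula unit contains 3 Si, equivalent to 3/1 = 3.0000 mol SiO2.
M(SiO2) = 1×28.085 + 2×15.999 = 60.083 g/mol.
Mass of SiO2 per formula unit = 3.0000 × 60.083 = 180.249 g.
SiO2 wt% = 180.249 / 470.241 × 100 = 38.33%.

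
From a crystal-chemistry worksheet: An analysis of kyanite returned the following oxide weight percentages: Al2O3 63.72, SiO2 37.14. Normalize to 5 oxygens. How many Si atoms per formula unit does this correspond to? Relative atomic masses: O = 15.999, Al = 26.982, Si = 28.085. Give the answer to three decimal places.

Al2O3: 63.72/101.961 = 0.62494 mol → 1.24988 mol Al, 1.87482 mol O.
SiO2: 37.14/60.083 = 0.61814 mol → 0.61814 mol Si, 1.23628 mol O.
Total oxygen = 3.11110 mol. Normalization factor = 5/3.11110 = 1.60715.
Si per 5 O = 0.61814 × 1.60715 = 0.993.

0.993 Si apfu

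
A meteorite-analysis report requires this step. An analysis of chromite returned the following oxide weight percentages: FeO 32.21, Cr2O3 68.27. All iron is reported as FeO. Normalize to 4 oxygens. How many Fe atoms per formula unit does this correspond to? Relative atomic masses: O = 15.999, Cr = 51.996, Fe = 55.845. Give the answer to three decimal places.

0.999 Fe apfu

32.21 wt% FeO ÷ 71.844 g/mol = 0.44833 mol, giving 0.44833 Fe and 0.44833 O.
68.27 wt% Cr2O3 ÷ 151.989 g/mol = 0.44918 mol, giving 0.89836 Cr and 1.34754 O.
Oxygen sums to 1.79587; scaling by 4/1.79587 = 2.22733 puts the formula on 4 O.
Fe: 0.44833 × 2.22733 = 0.999 atoms per formula unit.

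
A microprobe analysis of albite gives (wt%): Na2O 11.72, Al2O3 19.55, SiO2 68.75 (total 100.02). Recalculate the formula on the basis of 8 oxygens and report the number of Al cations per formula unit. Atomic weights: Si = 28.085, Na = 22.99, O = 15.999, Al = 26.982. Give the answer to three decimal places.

11.72 wt% Na2O ÷ 61.979 g/mol = 0.18910 mol, giving 0.37820 Na and 0.18910 O.
19.55 wt% Al2O3 ÷ 101.961 g/mol = 0.19174 mol, giving 0.38348 Al and 0.57522 O.
68.75 wt% SiO2 ÷ 60.083 g/mol = 1.14425 mol, giving 1.14425 Si and 2.28850 O.
Oxygen sums to 3.05282; scaling by 8/3.05282 = 2.62053 puts the formula on 8 O.
Al: 0.38348 × 2.62053 = 1.005 atoms per formula unit.

1.005 Al apfu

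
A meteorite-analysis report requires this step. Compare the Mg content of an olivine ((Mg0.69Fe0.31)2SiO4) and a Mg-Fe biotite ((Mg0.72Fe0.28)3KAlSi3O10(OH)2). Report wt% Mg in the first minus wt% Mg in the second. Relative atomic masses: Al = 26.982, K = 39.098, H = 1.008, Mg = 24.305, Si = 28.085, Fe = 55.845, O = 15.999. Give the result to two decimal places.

First mineral: 33.541 g Mg in 160.246 g formula = 20.93 wt% Mg.
Second mineral: 52.499 g Mg in 443.748 g formula = 11.83 wt% Mg.
20.93% − 11.83% gives a difference of 9.10 percentage points.

9.10 percentage points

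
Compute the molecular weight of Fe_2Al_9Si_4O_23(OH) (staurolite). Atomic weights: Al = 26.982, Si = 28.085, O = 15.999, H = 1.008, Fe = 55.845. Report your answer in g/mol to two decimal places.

851.85 g/mol

M = 2×55.845 + 9×26.982 + 4×28.085 + 24×15.999 + 1×1.008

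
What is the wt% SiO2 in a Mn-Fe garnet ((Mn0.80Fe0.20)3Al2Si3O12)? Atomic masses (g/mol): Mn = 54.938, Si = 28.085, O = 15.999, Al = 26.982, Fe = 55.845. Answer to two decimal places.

36.37 wt%

M((Mn0.80Fe0.20)3Al2Si3O12) = 495.565 g/mol; M(SiO2) = 60.083 g/mol.
Moles SiO2 per formula unit = 3 Si ÷ 1 = 3.0000.
SiO2 fraction = (3.0000 × 60.083) / 495.565 = 180.249/495.565 = 0.3637.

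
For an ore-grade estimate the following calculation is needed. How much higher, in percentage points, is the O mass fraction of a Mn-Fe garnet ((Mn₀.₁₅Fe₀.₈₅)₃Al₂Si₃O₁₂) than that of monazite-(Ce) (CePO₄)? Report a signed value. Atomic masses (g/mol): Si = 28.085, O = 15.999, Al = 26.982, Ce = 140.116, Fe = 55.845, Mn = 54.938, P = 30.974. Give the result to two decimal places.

O in (Mn₀.₁₅Fe₀.₈₅)₃Al₂Si₃O₁₂: molar mass 497.334 g/mol; 12×15.999 = 191.988 g → 38.60 wt%.
O in CePO₄: molar mass 235.086 g/mol; 4×15.999 = 63.996 g → 27.22 wt%.
Difference = 38.60 − 27.22 = 11.38 percentage points.

11.38 percentage points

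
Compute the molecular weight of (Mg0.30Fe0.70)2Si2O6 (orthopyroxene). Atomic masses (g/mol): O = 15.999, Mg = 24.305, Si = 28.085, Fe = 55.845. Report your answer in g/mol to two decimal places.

244.93 g/mol

M = 0.60·24.305 + 1.40·55.845 + 2·28.085 + 6·15.999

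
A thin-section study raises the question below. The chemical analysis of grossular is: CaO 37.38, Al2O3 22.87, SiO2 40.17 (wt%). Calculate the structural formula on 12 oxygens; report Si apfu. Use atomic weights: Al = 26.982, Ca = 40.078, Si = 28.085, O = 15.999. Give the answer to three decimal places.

2.997 Si apfu

37.38 wt% CaO ÷ 56.077 g/mol = 0.66658 mol, giving 0.66658 Ca and 0.66658 O.
22.87 wt% Al2O3 ÷ 101.961 g/mol = 0.22430 mol, giving 0.44860 Al and 0.67290 O.
40.17 wt% SiO2 ÷ 60.083 g/mol = 0.66858 mol, giving 0.66858 Si and 1.33716 O.
Oxygen sums to 2.67664; scaling by 12/2.67664 = 4.48323 puts the formula on 12 O.
Si: 0.66858 × 4.48323 = 2.997 atoms per formula unit.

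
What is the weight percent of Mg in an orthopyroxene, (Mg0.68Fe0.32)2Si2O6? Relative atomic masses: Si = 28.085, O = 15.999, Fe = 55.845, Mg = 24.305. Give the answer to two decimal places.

M((Mg0.68Fe0.32)2Si2O6) = 220.960 g/mol.
Mg contributes 1.36 × 24.305 = 33.055 g per mole.
33.055/220.960 = 0.1496 → 14.96%.

14.96 mass %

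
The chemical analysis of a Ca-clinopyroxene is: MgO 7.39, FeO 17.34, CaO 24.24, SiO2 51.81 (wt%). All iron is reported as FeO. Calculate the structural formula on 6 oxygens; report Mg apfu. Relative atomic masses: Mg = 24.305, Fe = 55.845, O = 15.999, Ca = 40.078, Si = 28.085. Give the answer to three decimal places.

0.426 Mg apfu

7.39 wt% MgO ÷ 40.304 g/mol = 0.18336 mol, giving 0.18336 Mg and 0.18336 O.
17.34 wt% FeO ÷ 71.844 g/mol = 0.24136 mol, giving 0.24136 Fe and 0.24136 O.
24.24 wt% CaO ÷ 56.077 g/mol = 0.43226 mol, giving 0.43226 Ca and 0.43226 O.
51.81 wt% SiO2 ÷ 60.083 g/mol = 0.86231 mol, giving 0.86231 Si and 1.72462 O.
Oxygen sums to 2.58160; scaling by 6/2.58160 = 2.32414 puts the formula on 6 O.
Mg: 0.18336 × 2.32414 = 0.426 atoms per formula unit.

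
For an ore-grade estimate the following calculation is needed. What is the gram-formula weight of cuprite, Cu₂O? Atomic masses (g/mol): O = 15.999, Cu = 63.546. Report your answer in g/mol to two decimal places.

143.09 g/mol

M = 2×63.546 + 1×15.999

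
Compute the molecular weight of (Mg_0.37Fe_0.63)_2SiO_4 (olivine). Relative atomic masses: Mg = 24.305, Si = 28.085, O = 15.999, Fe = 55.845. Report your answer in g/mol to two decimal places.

Mg: 0.74 × 24.305 = 17.9857
Fe: 1.26 × 55.845 = 70.3647
Si: 1 × 28.085 = 28.0850
O: 4 × 15.999 = 63.9960
Summing the contributions gives the formula mass.

180.43 g/mol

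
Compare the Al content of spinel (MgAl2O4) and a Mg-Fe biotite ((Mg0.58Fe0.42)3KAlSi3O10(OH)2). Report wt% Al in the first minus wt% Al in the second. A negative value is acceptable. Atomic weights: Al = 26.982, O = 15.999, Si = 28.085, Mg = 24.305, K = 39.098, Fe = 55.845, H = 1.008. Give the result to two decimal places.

32.03 percentage points

Al in MgAl2O4: molar mass 142.265 g/mol; 2×26.982 = 53.964 g → 37.93 wt%.
Al in (Mg0.58Fe0.42)3KAlSi3O10(OH)2: molar mass 456.994 g/mol; 1×26.982 = 26.982 g → 5.90 wt%.
Difference = 37.93 − 5.90 = 32.03 percentage points.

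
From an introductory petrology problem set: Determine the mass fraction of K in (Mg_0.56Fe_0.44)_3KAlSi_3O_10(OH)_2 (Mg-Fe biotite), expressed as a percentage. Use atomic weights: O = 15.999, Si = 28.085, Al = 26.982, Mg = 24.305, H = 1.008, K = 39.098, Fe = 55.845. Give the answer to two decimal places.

Formula mass = 1.68×24.305 + 1.32×55.845 + 1×39.098 + 1×26.982 + 3×28.085 + 12×15.999 + 2×1.008 = 458.887 g/mol, of which 39.098 g is K.
So K makes up 39.098/458.887 = 0.0852 of the mass, i.e. 8.52%.

8.52 mass %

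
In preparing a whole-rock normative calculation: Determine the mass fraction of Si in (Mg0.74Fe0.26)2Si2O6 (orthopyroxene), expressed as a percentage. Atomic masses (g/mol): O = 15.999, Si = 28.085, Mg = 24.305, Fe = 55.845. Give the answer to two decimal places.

M((Mg0.74Fe0.26)2Si2O6) = 217.175 g/mol.
Si contributes 2 × 28.085 = 56.170 g per mole.
56.170/217.175 = 0.2586 → 25.86%.

25.86 mass %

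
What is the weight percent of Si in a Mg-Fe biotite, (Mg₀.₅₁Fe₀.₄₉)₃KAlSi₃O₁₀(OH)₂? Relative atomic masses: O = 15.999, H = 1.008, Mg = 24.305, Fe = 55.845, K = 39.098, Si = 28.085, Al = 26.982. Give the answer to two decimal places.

18.17 wt%

M((Mg₀.₅₁Fe₀.₄₉)₃KAlSi₃O₁₀(OH)₂) = 463.618 g/mol.
Si contributes 3 × 28.085 = 84.255 g per mole.
84.255/463.618 = 0.1817 → 18.17%.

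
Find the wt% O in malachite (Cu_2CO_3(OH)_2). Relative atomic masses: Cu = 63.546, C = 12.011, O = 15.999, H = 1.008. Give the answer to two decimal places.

M(Cu_2CO_3(OH)_2) = 221.114 g/mol.
O contributes 5 × 15.999 = 79.995 g per mole.
79.995/221.114 = 0.3618 → 36.18%.

36.18 wt%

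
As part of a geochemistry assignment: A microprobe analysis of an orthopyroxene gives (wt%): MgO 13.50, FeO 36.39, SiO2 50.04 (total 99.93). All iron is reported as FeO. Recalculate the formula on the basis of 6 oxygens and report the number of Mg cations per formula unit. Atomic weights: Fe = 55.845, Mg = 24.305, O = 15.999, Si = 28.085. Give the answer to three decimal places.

0.802 Mg apfu

13.50 wt% MgO ÷ 40.304 g/mol = 0.33495 mol, giving 0.33495 Mg and 0.33495 O.
36.39 wt% FeO ÷ 71.844 g/mol = 0.50651 mol, giving 0.50651 Fe and 0.50651 O.
50.04 wt% SiO2 ÷ 60.083 g/mol = 0.83285 mol, giving 0.83285 Si and 1.66570 O.
Oxygen sums to 2.50716; scaling by 6/2.50716 = 2.39315 puts the formula on 6 O.
Mg: 0.33495 × 2.39315 = 0.802 atoms per formula unit.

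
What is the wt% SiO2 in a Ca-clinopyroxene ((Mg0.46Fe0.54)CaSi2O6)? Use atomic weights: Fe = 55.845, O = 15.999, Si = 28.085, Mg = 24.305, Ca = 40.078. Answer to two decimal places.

Molar mass of (Mg0.46Fe0.54)CaSi2O6 = 0.46*24.305 + 0.54*55.845 + 1*40.078 + 2*28.085 + 6*15.999 = 233.579 g/mol.
Each formula unit contains 2 Si, equivalent to 2/1 = 2.0000 mol SiO2.
M(SiO2) = 1×28.085 + 2×15.999 = 60.083 g/mol.
Mass of SiO2 per formula unit = 2.0000 × 60.083 = 120.166 g.
SiO2 wt% = 120.166 / 233.579 × 100 = 51.45%.

51.45 wt%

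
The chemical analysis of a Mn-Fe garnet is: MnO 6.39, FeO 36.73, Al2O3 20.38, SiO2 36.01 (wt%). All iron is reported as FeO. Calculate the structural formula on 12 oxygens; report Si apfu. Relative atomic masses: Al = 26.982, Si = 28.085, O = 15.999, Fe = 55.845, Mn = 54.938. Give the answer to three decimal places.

MnO: 6.39/70.937 = 0.09008 mol → 0.09008 mol Mn, 0.09008 mol O.
FeO: 36.73/71.844 = 0.51125 mol → 0.51125 mol Fe, 0.51125 mol O.
Al2O3: 20.38/101.961 = 0.19988 mol → 0.39976 mol Al, 0.59964 mol O.
SiO2: 36.01/60.083 = 0.59934 mol → 0.59934 mol Si, 1.19868 mol O.
Total oxygen = 2.39965 mol. Normalization factor = 12/2.39965 = 5.00073.
Si per 12 O = 0.59934 × 5.00073 = 2.997.

2.997 Si apfu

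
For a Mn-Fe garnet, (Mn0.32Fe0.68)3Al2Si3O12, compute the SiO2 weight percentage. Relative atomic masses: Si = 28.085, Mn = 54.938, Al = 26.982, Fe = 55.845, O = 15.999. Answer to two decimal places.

M((Mn0.32Fe0.68)3Al2Si3O12) = 496.871 g/mol; M(SiO2) = 60.083 g/mol.
Moles SiO2 per formula unit = 3 Si ÷ 1 = 3.0000.
SiO2 fraction = (3.0000 × 60.083) / 496.871 = 180.249/496.871 = 0.3628.

36.28 wt%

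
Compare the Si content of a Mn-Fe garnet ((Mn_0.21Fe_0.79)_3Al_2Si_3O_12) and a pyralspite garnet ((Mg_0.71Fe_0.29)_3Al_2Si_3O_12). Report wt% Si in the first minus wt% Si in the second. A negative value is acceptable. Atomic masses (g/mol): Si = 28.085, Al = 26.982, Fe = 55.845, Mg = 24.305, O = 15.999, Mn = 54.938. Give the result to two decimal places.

M((Mn_0.21Fe_0.79)_3Al_2Si_3O_12) = 497.171 g/mol, so wt% Si = 84.255/497.171 × 100 = 16.95%.
M((Mg_0.71Fe_0.29)_3Al_2Si_3O_12) = 430.562 g/mol, so wt% Si = 84.255/430.562 × 100 = 19.57%.
16.95 − 19.57 = -2.62 pp.

-2.62 percentage points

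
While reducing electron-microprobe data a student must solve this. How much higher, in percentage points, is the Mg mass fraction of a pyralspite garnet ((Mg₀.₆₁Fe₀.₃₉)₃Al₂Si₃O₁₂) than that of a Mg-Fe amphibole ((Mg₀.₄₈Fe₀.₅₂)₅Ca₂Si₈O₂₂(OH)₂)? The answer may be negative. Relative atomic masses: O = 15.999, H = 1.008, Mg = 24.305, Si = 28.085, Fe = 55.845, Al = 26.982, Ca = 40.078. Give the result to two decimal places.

Mg in (Mg₀.₆₁Fe₀.₃₉)₃Al₂Si₃O₁₂: molar mass 440.024 g/mol; 1.83×24.305 = 44.478 g → 10.11 wt%.
Mg in (Mg₀.₄₈Fe₀.₅₂)₅Ca₂Si₈O₂₂(OH)₂: molar mass 894.357 g/mol; 2.40×24.305 = 58.332 g → 6.52 wt%.
Difference = 10.11 − 6.52 = 3.59 percentage points.

3.59 percentage points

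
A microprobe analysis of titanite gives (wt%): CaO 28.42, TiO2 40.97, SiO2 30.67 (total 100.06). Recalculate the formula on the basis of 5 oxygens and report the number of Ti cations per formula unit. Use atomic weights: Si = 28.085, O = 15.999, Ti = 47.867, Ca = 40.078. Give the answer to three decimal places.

CaO: 28.42/56.077 = 0.50680 mol → 0.50680 mol Ca, 0.50680 mol O.
TiO2: 40.97/79.865 = 0.51299 mol → 0.51299 mol Ti, 1.02598 mol O.
SiO2: 30.67/60.083 = 0.51046 mol → 0.51046 mol Si, 1.02092 mol O.
Total oxygen = 2.55370 mol. Normalization factor = 5/2.55370 = 1.95794.
Ti per 5 O = 0.51299 × 1.95794 = 1.004.

1.004 Ti apfu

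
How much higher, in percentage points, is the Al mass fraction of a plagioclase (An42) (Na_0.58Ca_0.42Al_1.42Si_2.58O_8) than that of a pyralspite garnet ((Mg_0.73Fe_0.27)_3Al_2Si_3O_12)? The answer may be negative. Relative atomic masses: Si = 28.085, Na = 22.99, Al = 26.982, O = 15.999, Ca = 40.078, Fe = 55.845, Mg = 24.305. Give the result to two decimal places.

1.66 percentage points

Al in Na_0.58Ca_0.42Al_1.42Si_2.58O_8: molar mass 268.933 g/mol; 1.42×26.982 = 38.314 g → 14.25 wt%.
Al in (Mg_0.73Fe_0.27)_3Al_2Si_3O_12: molar mass 428.669 g/mol; 2×26.982 = 53.964 g → 12.59 wt%.
Difference = 14.25 − 12.59 = 1.66 percentage points.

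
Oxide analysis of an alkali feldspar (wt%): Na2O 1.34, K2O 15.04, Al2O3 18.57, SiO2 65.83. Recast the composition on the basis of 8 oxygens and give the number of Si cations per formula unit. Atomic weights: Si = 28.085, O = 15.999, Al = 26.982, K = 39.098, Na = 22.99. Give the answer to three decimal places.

3.003 Si apfu

Na2O: 1.34/61.979 = 0.02162 mol → 0.04324 mol Na, 0.02162 mol O.
K2O: 15.04/94.195 = 0.15967 mol → 0.31934 mol K, 0.15967 mol O.
Al2O3: 18.57/101.961 = 0.18213 mol → 0.36426 mol Al, 0.54639 mol O.
SiO2: 65.83/60.083 = 1.09565 mol → 1.09565 mol Si, 2.19130 mol O.
Total oxygen = 2.91898 mol. Normalization factor = 8/2.91898 = 2.74068.
Si per 8 O = 1.09565 × 2.74068 = 3.003.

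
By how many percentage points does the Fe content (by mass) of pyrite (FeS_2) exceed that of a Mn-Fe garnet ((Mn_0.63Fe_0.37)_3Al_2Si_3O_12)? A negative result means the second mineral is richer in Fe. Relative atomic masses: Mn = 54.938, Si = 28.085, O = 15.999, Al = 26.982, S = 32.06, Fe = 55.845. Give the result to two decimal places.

34.05 percentage points

First mineral: 55.845 g Fe in 119.965 g formula = 46.55 wt% Fe.
Second mineral: 61.988 g Fe in 496.028 g formula = 12.50 wt% Fe.
46.55% − 12.50% gives a difference of 34.05 percentage points.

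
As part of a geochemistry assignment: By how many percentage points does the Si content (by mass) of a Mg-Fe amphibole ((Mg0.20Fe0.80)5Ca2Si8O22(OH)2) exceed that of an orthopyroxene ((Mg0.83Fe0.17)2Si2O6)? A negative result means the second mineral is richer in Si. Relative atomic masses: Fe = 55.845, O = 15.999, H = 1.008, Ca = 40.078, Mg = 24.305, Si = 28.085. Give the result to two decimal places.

First mineral: 224.680 g Si in 938.513 g formula = 23.94 wt% Si.
Second mineral: 56.170 g Si in 211.498 g formula = 26.56 wt% Si.
23.94% − 26.56% gives a difference of -2.62 percentage points.

-2.62 percentage points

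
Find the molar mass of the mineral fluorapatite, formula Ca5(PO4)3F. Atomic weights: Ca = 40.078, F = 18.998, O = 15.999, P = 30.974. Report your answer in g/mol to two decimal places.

504.30 g/mol

M = 5*40.078 + 3*30.974 + 12*15.999 + 1*18.998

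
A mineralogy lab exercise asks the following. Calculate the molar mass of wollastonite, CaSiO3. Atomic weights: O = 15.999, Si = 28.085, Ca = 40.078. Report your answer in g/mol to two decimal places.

116.16 g/mol

M = 1(40.078) + 1(28.085) + 3(15.999)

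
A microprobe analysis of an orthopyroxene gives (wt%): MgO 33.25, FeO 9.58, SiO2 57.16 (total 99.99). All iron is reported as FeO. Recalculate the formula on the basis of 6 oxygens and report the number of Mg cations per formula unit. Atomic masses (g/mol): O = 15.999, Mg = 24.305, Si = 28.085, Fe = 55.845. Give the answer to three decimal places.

1.730 Mg apfu

MgO (M=40.304): mol = 0.82498; Mg = 0.82498, O = 0.82498.
FeO (M=71.844): mol = 0.13334; Fe = 0.13334, O = 0.13334.
SiO2 (M=60.083): mol = 0.95135; Si = 0.95135, O = 1.90270.
ΣO = 2.86102; factor = 6/ΣO = 2.09715.
Mg apfu = 0.82498 × 2.09715 = 1.730.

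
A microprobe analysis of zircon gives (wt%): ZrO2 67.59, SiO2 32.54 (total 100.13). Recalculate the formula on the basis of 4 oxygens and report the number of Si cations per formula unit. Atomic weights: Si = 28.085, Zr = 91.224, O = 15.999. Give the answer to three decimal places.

ZrO2: 67.59/123.222 = 0.54852 mol → 0.54852 mol Zr, 1.09704 mol O.
SiO2: 32.54/60.083 = 0.54158 mol → 0.54158 mol Si, 1.08316 mol O.
Total oxygen = 2.18020 mol. Normalization factor = 4/2.18020 = 1.83469.
Si per 4 O = 0.54158 × 1.83469 = 0.994.

0.994 Si apfu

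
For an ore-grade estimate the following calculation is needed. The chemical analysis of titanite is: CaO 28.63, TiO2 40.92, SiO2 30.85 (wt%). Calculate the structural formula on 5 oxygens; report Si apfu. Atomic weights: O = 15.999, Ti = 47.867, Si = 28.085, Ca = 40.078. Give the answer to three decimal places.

1.002 Si apfu

CaO: 28.63/56.077 = 0.51055 mol → 0.51055 mol Ca, 0.51055 mol O.
TiO2: 40.92/79.865 = 0.51236 mol → 0.51236 mol Ti, 1.02472 mol O.
SiO2: 30.85/60.083 = 0.51346 mol → 0.51346 mol Si, 1.02692 mol O.
Total oxygen = 2.56219 mol. Normalization factor = 5/2.56219 = 1.95146.
Si per 5 O = 0.51346 × 1.95146 = 1.002.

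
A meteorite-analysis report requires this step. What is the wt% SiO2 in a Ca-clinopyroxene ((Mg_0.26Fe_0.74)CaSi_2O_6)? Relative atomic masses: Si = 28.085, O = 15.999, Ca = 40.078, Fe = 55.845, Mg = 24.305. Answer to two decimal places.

Molar mass of (Mg_0.26Fe_0.74)CaSi_2O_6 = 0.26*24.305 + 0.74*55.845 + 1*40.078 + 2*28.085 + 6*15.999 = 239.887 g/mol.
Each formula unit contains 2 Si, equivalent to 2/1 = 2.0000 mol SiO2.
M(SiO2) = 1×28.085 + 2×15.999 = 60.083 g/mol.
Mass of SiO2 per formula unit = 2.0000 × 60.083 = 120.166 g.
SiO2 wt% = 120.166 / 239.887 × 100 = 50.09%.

50.09 wt%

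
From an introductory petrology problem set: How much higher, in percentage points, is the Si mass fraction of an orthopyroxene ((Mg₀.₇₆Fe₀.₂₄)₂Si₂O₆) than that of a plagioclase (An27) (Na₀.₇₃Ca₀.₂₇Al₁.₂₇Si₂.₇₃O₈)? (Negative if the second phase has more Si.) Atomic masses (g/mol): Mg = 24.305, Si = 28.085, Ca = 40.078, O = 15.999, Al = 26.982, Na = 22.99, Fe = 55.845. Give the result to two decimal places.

M((Mg₀.₇₆Fe₀.₂₄)₂Si₂O₆) = 215.913 g/mol, so wt% Si = 56.170/215.913 × 100 = 26.02%.
M(Na₀.₇₃Ca₀.₂₇Al₁.₂₇Si₂.₇₃O₈) = 266.535 g/mol, so wt% Si = 76.672/266.535 × 100 = 28.77%.
26.02 − 28.77 = -2.75 pp.

-2.75 percentage points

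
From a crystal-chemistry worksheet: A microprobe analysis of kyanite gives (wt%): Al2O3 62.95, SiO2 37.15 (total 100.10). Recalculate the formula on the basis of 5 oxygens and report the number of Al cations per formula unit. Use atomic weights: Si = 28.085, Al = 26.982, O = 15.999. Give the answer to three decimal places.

Al2O3: 62.95/101.961 = 0.61739 mol → 1.23478 mol Al, 1.85217 mol O.
SiO2: 37.15/60.083 = 0.61831 mol → 0.61831 mol Si, 1.23662 mol O.
Total oxygen = 3.08879 mol. Normalization factor = 5/3.08879 = 1.61876.
Al per 5 O = 1.23478 × 1.61876 = 1.999.

1.999 Al apfu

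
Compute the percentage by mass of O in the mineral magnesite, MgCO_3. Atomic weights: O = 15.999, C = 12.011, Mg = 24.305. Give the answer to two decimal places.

M(MgCO_3) = 84.313 g/mol.
O contributes 3 × 15.999 = 47.997 g per mole.
47.997/84.313 = 0.5693 → 56.93%.

56.93 weight percent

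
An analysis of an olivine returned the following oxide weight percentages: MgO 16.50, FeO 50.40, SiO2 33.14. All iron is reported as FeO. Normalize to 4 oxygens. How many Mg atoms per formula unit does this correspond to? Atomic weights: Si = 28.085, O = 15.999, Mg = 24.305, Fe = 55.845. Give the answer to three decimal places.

MgO (M=40.304): mol = 0.40939; Mg = 0.40939, O = 0.40939.
FeO (M=71.844): mol = 0.70152; Fe = 0.70152, O = 0.70152.
SiO2 (M=60.083): mol = 0.55157; Si = 0.55157, O = 1.10314.
ΣO = 2.21405; factor = 4/ΣO = 1.80664.
Mg apfu = 0.40939 × 1.80664 = 0.740.

0.740 Mg apfu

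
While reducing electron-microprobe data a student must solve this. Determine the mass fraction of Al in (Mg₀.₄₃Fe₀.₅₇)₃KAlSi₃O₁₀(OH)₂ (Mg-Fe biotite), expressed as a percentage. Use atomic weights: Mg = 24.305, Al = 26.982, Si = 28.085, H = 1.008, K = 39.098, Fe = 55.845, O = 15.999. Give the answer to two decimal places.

5.73 mass %

M((Mg₀.₄₃Fe₀.₅₇)₃KAlSi₃O₁₀(OH)₂) = 471.187 g/mol.
Al contributes 1 × 26.982 = 26.982 g per mole.
26.982/471.187 = 0.0573 → 5.73%.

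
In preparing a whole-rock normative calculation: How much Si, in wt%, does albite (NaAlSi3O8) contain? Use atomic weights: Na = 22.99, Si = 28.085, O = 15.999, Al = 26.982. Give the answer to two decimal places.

M(NaAlSi3O8) = 262.219 g/mol.
Si contributes 3 × 28.085 = 84.255 g per mole.
84.255/262.219 = 0.3213 → 32.13%.

32.13 wt%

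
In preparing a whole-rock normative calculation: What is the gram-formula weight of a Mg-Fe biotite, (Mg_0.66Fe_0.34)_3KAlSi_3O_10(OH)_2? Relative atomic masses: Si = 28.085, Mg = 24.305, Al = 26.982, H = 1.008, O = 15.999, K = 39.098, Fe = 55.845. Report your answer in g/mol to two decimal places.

449.42 g/mol

The formula mass is the sum 1.98*24.305 + 1.02*55.845 + 1*39.098 + 1*26.982 + 3*28.085 + 12*15.999 + 2*1.008.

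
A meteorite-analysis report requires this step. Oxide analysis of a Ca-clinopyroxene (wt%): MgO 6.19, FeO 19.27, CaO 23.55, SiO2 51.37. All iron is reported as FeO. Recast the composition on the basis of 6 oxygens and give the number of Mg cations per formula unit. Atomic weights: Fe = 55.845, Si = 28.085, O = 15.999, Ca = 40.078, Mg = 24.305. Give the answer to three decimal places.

MgO: 6.19/40.304 = 0.15358 mol → 0.15358 mol Mg, 0.15358 mol O.
FeO: 19.27/71.844 = 0.26822 mol → 0.26822 mol Fe, 0.26822 mol O.
CaO: 23.55/56.077 = 0.41996 mol → 0.41996 mol Ca, 0.41996 mol O.
SiO2: 51.37/60.083 = 0.85498 mol → 0.85498 mol Si, 1.70996 mol O.
Total oxygen = 2.55172 mol. Normalization factor = 6/2.55172 = 2.35136.
Mg per 6 O = 0.15358 × 2.35136 = 0.361.

0.361 Mg apfu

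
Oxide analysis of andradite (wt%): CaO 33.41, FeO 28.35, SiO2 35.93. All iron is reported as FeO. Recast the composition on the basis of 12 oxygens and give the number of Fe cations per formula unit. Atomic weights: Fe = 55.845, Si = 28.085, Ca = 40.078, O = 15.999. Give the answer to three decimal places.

2.166 Fe apfu

33.41 wt% CaO ÷ 56.077 g/mol = 0.59579 mol, giving 0.59579 Ca and 0.59579 O.
28.35 wt% FeO ÷ 71.844 g/mol = 0.39460 mol, giving 0.39460 Fe and 0.39460 O.
35.93 wt% SiO2 ÷ 60.083 g/mol = 0.59801 mol, giving 0.59801 Si and 1.19602 O.
Oxygen sums to 2.18641; scaling by 12/2.18641 = 5.48845 puts the formula on 12 O.
Fe: 0.39460 × 5.48845 = 2.166 atoms per formula unit.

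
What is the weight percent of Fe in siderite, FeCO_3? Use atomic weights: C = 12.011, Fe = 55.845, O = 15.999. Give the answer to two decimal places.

48.20 mass %

Molar mass of FeCO_3: 1*55.845 + 1*12.011 + 3*15.999 = 115.853 g/mol.
Mass of Fe per formula unit: 1 × 55.845 = 55.845 g.
Weight fraction Fe = 55.845 / 115.853 = 0.4820.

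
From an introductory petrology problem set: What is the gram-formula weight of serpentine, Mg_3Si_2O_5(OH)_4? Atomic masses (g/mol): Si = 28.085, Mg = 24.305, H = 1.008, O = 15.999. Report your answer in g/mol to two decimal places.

277.11 g/mol

Mg: 3 × 24.305 = 72.9150
Si: 2 × 28.085 = 56.1700
O: 9 × 15.999 = 143.9910
H: 4 × 1.008 = 4.0320
Summing the contributions gives the formula mass.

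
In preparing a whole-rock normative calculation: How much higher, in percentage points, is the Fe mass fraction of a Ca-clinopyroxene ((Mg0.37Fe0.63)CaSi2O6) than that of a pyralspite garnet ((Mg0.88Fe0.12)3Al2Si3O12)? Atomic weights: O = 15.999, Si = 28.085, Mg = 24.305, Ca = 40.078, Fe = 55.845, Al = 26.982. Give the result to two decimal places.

First mineral: 35.182 g Fe in 236.417 g formula = 14.88 wt% Fe.
Second mineral: 20.104 g Fe in 414.476 g formula = 4.85 wt% Fe.
14.88% − 4.85% gives a difference of 10.03 percentage points.

10.03 percentage points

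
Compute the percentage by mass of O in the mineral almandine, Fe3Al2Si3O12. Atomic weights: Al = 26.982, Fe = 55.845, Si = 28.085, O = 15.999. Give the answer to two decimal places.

38.57 mass %

Molar mass of Fe3Al2Si3O12: 3×55.845 + 2×26.982 + 3×28.085 + 12×15.999 = 497.742 g/mol.
Mass of O per formula unit: 12 × 15.999 = 191.988 g.
Weight fraction O = 191.988 / 497.742 = 0.3857.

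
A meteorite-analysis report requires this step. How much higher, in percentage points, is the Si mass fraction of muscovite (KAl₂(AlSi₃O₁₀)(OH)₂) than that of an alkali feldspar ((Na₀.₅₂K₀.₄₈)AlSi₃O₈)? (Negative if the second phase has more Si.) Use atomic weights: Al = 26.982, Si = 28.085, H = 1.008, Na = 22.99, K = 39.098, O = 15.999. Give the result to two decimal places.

-10.06 percentage points

Si in KAl₂(AlSi₃O₁₀)(OH)₂: molar mass 398.303 g/mol; 3×28.085 = 84.255 g → 21.15 wt%.
Si in (Na₀.₅₂K₀.₄₈)AlSi₃O₈: molar mass 269.951 g/mol; 3×28.085 = 84.255 g → 31.21 wt%.
Difference = 21.15 − 31.21 = -10.06 percentage points.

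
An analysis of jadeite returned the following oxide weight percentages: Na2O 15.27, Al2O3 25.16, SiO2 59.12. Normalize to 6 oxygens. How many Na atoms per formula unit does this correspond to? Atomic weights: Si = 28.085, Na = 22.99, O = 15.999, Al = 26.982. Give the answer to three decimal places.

Na2O: 15.27/61.979 = 0.24637 mol → 0.49274 mol Na, 0.24637 mol O.
Al2O3: 25.16/101.961 = 0.24676 mol → 0.49352 mol Al, 0.74028 mol O.
SiO2: 59.12/60.083 = 0.98397 mol → 0.98397 mol Si, 1.96794 mol O.
Total oxygen = 2.95459 mol. Normalization factor = 6/2.95459 = 2.03074.
Na per 6 O = 0.49274 × 2.03074 = 1.001.

1.001 Na apfu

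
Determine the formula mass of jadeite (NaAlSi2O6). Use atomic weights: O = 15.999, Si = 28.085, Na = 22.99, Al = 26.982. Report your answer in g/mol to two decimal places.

Na: 1 × 22.99 = 22.9900
Al: 1 × 26.982 = 26.9820
Si: 2 × 28.085 = 56.1700
O: 6 × 15.999 = 95.9940
Summing the contributions gives the formula mass.

202.14 g/mol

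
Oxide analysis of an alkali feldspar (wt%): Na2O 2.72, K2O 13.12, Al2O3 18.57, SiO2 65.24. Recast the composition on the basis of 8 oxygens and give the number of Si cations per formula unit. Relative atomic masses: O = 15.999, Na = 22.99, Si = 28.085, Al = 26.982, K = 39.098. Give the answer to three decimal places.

2.72 wt% Na2O ÷ 61.979 g/mol = 0.04389 mol, giving 0.08778 Na and 0.04389 O.
13.12 wt% K2O ÷ 94.195 g/mol = 0.13929 mol, giving 0.27858 K and 0.13929 O.
18.57 wt% Al2O3 ÷ 101.961 g/mol = 0.18213 mol, giving 0.36426 Al and 0.54639 O.
65.24 wt% SiO2 ÷ 60.083 g/mol = 1.08583 mol, giving 1.08583 Si and 2.17166 O.
Oxygen sums to 2.90123; scaling by 8/2.90123 = 2.75745 puts the formula on 8 O.
Si: 1.08583 × 2.75745 = 2.994 atoms per formula unit.

2.994 Si apfu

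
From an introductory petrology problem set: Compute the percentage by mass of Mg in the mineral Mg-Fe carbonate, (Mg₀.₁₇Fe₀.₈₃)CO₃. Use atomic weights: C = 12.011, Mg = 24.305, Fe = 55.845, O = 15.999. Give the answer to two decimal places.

Molar mass of (Mg₀.₁₇Fe₀.₈₃)CO₃: 0.17×24.305 + 0.83×55.845 + 1×12.011 + 3×15.999 = 110.491 g/mol.
Mass of Mg per formula unit: 0.17 × 24.305 = 4.132 g.
Weight fraction Mg = 4.132 / 110.491 = 0.0374.

3.74 wt%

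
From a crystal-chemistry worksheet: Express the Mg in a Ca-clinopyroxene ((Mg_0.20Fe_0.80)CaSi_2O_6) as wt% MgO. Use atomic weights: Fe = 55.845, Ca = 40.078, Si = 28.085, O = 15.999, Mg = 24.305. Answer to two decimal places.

Molar mass of (Mg_0.20Fe_0.80)CaSi_2O_6 = 0.20×24.305 + 0.80×55.845 + 1×40.078 + 2×28.085 + 6×15.999 = 241.779 g/mol.
Each formula unit contains 0.20 Mg, equivalent to 0.20/1 = 0.2000 mol MgO.
M(MgO) = 1×24.305 + 1×15.999 = 40.304 g/mol.
Mass of MgO per formula unit = 0.2000 × 40.304 = 8.061 g.
MgO wt% = 8.061 / 241.779 × 100 = 3.33%.

3.33 wt%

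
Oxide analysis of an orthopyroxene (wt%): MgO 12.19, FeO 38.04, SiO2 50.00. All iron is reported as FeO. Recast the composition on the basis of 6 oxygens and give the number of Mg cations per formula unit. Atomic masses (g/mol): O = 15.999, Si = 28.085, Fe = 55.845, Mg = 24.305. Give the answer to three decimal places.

0.727 Mg apfu

12.19 wt% MgO ÷ 40.304 g/mol = 0.30245 mol, giving 0.30245 Mg and 0.30245 O.
38.04 wt% FeO ÷ 71.844 g/mol = 0.52948 mol, giving 0.52948 Fe and 0.52948 O.
50.00 wt% SiO2 ÷ 60.083 g/mol = 0.83218 mol, giving 0.83218 Si and 1.66436 O.
Oxygen sums to 2.49629; scaling by 6/2.49629 = 2.40357 puts the formula on 6 O.
Mg: 0.30245 × 2.40357 = 0.727 atoms per formula unit.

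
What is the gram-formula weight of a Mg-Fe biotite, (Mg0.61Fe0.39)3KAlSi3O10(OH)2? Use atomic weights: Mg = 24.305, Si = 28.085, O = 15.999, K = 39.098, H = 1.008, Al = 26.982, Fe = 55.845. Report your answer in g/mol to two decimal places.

The formula mass is the sum 1.83*24.305 + 1.17*55.845 + 1*39.098 + 1*26.982 + 3*28.085 + 12*15.999 + 2*1.008.

454.16 g/mol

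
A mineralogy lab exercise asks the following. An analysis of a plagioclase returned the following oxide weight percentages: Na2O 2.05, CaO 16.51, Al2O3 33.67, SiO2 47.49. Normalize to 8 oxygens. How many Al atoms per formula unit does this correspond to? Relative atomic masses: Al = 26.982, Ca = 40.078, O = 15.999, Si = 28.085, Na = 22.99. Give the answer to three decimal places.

2.05 wt% Na2O ÷ 61.979 g/mol = 0.03308 mol, giving 0.06616 Na and 0.03308 O.
16.51 wt% CaO ÷ 56.077 g/mol = 0.29442 mol, giving 0.29442 Ca and 0.29442 O.
33.67 wt% Al2O3 ÷ 101.961 g/mol = 0.33022 mol, giving 0.66044 Al and 0.99066 O.
47.49 wt% SiO2 ÷ 60.083 g/mol = 0.79041 mol, giving 0.79041 Si and 1.58082 O.
Oxygen sums to 2.89898; scaling by 8/2.89898 = 2.75959 puts the formula on 8 O.
Al: 0.66044 × 2.75959 = 1.823 atoms per formula unit.

1.823 Al apfu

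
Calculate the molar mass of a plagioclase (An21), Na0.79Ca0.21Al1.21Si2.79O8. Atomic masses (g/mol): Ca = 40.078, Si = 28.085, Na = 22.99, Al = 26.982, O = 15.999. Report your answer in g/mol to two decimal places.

M = 0.79·22.99 + 0.21·40.078 + 1.21·26.982 + 2.79·28.085 + 8·15.999

265.58 g/mol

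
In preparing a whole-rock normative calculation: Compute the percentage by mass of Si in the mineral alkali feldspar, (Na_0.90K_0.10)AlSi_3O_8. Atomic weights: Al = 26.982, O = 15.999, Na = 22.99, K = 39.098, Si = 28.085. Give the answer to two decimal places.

31.94 weight percent

Molar mass of (Na_0.90K_0.10)AlSi_3O_8: 0.90×22.99 + 0.10×39.098 + 1×26.982 + 3×28.085 + 8×15.999 = 263.830 g/mol.
Mass of Si per formula unit: 3 × 28.085 = 84.255 g.
Weight fraction Si = 84.255 / 263.830 = 0.3194.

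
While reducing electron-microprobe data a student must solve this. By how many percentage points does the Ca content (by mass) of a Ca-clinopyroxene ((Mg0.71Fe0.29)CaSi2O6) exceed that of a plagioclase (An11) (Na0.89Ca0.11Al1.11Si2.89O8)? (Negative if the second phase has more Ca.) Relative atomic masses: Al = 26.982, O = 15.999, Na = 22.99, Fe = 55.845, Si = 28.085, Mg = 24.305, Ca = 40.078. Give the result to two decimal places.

16.09 percentage points

Ca in (Mg0.71Fe0.29)CaSi2O6: molar mass 225.694 g/mol; 1×40.078 = 40.078 g → 17.76 wt%.
Ca in Na0.89Ca0.11Al1.11Si2.89O8: molar mass 263.977 g/mol; 0.11×40.078 = 4.409 g → 1.67 wt%.
Difference = 17.76 − 1.67 = 16.09 percentage points.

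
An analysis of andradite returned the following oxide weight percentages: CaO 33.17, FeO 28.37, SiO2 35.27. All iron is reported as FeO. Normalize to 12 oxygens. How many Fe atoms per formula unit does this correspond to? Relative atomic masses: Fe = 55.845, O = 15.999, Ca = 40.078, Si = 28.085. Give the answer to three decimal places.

CaO: 33.17/56.077 = 0.59151 mol → 0.59151 mol Ca, 0.59151 mol O.
FeO: 28.37/71.844 = 0.39488 mol → 0.39488 mol Fe, 0.39488 mol O.
SiO2: 35.27/60.083 = 0.58702 mol → 0.58702 mol Si, 1.17404 mol O.
Total oxygen = 2.16043 mol. Normalization factor = 12/2.16043 = 5.55445.
Fe per 12 O = 0.39488 × 5.55445 = 2.193.

2.193 Fe apfu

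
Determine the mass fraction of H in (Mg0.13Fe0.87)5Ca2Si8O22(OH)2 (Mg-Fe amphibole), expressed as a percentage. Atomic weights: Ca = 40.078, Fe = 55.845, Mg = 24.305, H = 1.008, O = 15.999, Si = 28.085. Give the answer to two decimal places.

Formula mass = 0.65·24.305 + 4.35·55.845 + 2·40.078 + 8·28.085 + 24·15.999 + 2·1.008 = 949.552 g/mol, of which 2.016 g is H.
So H makes up 2.016/949.552 = 0.0021 of the mass, i.e. 0.21%.

0.21 mass %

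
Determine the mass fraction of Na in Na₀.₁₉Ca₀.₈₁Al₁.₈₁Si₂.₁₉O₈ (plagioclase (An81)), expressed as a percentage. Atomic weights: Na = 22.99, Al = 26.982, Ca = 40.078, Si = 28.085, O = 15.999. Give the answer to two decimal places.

1.59 weight percent

M(Na₀.₁₉Ca₀.₈₁Al₁.₈₁Si₂.₁₉O₈) = 275.167 g/mol.
Na contributes 0.19 × 22.99 = 4.368 g per mole.
4.368/275.167 = 0.0159 → 1.59%.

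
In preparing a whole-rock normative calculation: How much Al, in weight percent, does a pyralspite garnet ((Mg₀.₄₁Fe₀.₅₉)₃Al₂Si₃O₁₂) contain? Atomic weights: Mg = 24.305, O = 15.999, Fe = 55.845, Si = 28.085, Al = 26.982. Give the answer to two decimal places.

11.76 weight percent

M((Mg₀.₄₁Fe₀.₅₉)₃Al₂Si₃O₁₂) = 458.948 g/mol.
Al contributes 2 × 26.982 = 53.964 g per mole.
53.964/458.948 = 0.1176 → 11.76%.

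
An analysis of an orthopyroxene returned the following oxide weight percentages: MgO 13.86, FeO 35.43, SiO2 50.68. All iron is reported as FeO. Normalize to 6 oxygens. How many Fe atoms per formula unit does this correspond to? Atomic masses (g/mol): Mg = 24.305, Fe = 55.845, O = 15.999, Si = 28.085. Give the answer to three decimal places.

1.172 Fe apfu

MgO: 13.86/40.304 = 0.34389 mol → 0.34389 mol Mg, 0.34389 mol O.
FeO: 35.43/71.844 = 0.49315 mol → 0.49315 mol Fe, 0.49315 mol O.
SiO2: 50.68/60.083 = 0.84350 mol → 0.84350 mol Si, 1.68700 mol O.
Total oxygen = 2.52404 mol. Normalization factor = 6/2.52404 = 2.37714.
Fe per 6 O = 0.49315 × 2.37714 = 1.172.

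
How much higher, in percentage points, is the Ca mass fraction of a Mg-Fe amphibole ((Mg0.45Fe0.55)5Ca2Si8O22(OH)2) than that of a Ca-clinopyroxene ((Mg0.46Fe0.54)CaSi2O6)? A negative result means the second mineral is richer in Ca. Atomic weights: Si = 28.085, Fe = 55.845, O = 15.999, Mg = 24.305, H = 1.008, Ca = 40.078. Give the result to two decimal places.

First mineral: 80.156 g Ca in 899.088 g formula = 8.92 wt% Ca.
Second mineral: 40.078 g Ca in 233.579 g formula = 17.16 wt% Ca.
8.92% − 17.16% gives a difference of -8.24 percentage points.

-8.24 percentage points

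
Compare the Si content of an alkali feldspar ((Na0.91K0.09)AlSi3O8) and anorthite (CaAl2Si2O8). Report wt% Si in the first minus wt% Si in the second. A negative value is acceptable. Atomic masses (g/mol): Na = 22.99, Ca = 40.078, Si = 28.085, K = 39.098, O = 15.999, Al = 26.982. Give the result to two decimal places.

11.76 percentage points

M((Na0.91K0.09)AlSi3O8) = 263.669 g/mol, so wt% Si = 84.255/263.669 × 100 = 31.95%.
M(CaAl2Si2O8) = 278.204 g/mol, so wt% Si = 56.170/278.204 × 100 = 20.19%.
31.95 − 20.19 = 11.76 pp.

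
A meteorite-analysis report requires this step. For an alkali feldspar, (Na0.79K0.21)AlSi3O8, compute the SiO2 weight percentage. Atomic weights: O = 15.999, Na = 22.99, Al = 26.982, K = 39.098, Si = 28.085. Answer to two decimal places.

67.86 wt%

Molar mass of (Na0.79K0.21)AlSi3O8 = 0.79·22.99 + 0.21·39.098 + 1·26.982 + 3·28.085 + 8·15.999 = 265.602 g/mol.
Each formula unit contains 3 Si, equivalent to 3/1 = 3.0000 mol SiO2.
M(SiO2) = 1×28.085 + 2×15.999 = 60.083 g/mol.
Mass of SiO2 per formula unit = 3.0000 × 60.083 = 180.249 g.
SiO2 wt% = 180.249 / 265.602 × 100 = 67.86%.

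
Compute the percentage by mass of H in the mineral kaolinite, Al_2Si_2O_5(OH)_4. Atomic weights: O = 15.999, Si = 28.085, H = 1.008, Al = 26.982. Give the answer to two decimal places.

1.56 weight percent

Formula mass = 2*26.982 + 2*28.085 + 9*15.999 + 4*1.008 = 258.157 g/mol, of which 4.032 g is H.
So H makes up 4.032/258.157 = 0.0156 of the mass, i.e. 1.56%.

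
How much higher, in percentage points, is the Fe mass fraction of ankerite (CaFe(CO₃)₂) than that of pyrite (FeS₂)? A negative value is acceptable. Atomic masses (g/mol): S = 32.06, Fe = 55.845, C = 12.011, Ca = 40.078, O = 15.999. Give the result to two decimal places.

-20.69 percentage points

First mineral: 55.845 g Fe in 215.939 g formula = 25.86 wt% Fe.
Second mineral: 55.845 g Fe in 119.965 g formula = 46.55 wt% Fe.
25.86% − 46.55% gives a difference of -20.69 percentage points.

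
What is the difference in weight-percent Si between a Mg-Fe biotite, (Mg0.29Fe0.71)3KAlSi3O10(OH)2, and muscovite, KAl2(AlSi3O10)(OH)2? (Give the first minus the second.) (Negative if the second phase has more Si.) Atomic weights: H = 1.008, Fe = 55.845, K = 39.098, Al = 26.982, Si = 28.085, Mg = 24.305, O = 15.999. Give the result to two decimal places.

M((Mg0.29Fe0.71)3KAlSi3O10(OH)2) = 484.434 g/mol, so wt% Si = 84.255/484.434 × 100 = 17.39%.
M(KAl2(AlSi3O10)(OH)2) = 398.303 g/mol, so wt% Si = 84.255/398.303 × 100 = 21.15%.
17.39 − 21.15 = -3.76 pp.

-3.76 percentage points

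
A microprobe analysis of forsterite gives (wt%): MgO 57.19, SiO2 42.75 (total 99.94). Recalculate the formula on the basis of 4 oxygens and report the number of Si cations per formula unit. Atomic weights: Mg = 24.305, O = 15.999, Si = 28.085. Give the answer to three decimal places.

1.001 Si apfu

MgO (M=40.304): mol = 1.41897; Mg = 1.41897, O = 1.41897.
SiO2 (M=60.083): mol = 0.71152; Si = 0.71152, O = 1.42304.
ΣO = 2.84201; factor = 4/ΣO = 1.40745.
Si apfu = 0.71152 × 1.40745 = 1.001.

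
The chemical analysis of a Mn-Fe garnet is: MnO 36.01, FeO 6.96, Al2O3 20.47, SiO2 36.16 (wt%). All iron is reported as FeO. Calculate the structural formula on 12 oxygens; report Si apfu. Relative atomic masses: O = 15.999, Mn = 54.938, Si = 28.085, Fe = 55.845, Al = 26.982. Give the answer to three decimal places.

2.996 Si apfu

MnO: 36.01/70.937 = 0.50763 mol → 0.50763 mol Mn, 0.50763 mol O.
FeO: 6.96/71.844 = 0.09688 mol → 0.09688 mol Fe, 0.09688 mol O.
Al2O3: 20.47/101.961 = 0.20076 mol → 0.40152 mol Al, 0.60228 mol O.
SiO2: 36.16/60.083 = 0.60183 mol → 0.60183 mol Si, 1.20366 mol O.
Total oxygen = 2.41045 mol. Normalization factor = 12/2.41045 = 4.97832.
Si per 12 O = 0.60183 × 4.97832 = 2.996.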